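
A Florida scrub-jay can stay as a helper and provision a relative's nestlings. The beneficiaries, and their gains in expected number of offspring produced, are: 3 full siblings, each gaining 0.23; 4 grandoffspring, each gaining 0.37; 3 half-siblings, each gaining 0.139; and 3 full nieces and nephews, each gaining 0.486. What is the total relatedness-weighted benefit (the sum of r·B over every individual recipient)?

r to a full sibling = 1/2 (full sibs share both parents — two paths of length 2: r = 2·(1/2)^2 = 1/2).
r to a grandoffspring = 1/4 (two parent–offspring links: r = (1/2)^2 = 1/4).
r to a half-sibling = 0.25 (half-sibs share one parent — one path of length 2: r = (1/2)^2 = 1/4).
r to a full niece or nephew = 0.25 (full aunt/uncle↔niece/nephew: two paths of length 3 through the shared grandparent pair: r = 2·(1/2)^3 = 1/4).
Summing one r·B term per recipient: 3·0.5·0.23 + 4·0.25·0.37 + 3·0.25·0.139 + 3·0.25·0.486 = 1.18375.

1.18375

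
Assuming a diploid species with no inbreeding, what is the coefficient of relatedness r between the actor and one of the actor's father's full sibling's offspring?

Each parent–offspring link contributes a factor of 1/2, and independent paths through distinct common ancestors add.
First cousins share one grandparent pair — two paths of length 4: r = 2·(1/2)^4 = 1/8.

0.125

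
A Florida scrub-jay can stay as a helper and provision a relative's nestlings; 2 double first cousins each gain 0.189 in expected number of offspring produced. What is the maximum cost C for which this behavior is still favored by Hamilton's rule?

r to a double first cousin = 1/4 (double first cousins share both grandparent pairs — four paths of length 4: r = 4·(1/2)^4 = 1/4).
Hamilton's rule: n·r·B > C, so the trait is favored while C < n·r·B = 2·0.25·0.189 = 0.0945.

0.0945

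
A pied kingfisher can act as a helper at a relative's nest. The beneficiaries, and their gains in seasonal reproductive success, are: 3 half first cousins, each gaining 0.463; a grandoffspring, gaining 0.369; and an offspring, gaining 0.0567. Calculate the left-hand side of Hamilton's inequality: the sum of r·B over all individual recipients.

r to a half first cousin = 1/16 (half first cousins share one grandparent — one path of length 4: r = (1/2)^4 = 1/16).
r to a grandoffspring = 0.25 (two parent–offspring links: r = (1/2)^2 = 1/4).
r to an offspring = 1/2 (one parent–offspring link: r = (1/2)^1 = 1/2).
Summing one r·B term per recipient: 3·0.0625·0.463 + 1·0.25·0.369 + 1·0.5·0.0567 = 0.2074125.

0.2074125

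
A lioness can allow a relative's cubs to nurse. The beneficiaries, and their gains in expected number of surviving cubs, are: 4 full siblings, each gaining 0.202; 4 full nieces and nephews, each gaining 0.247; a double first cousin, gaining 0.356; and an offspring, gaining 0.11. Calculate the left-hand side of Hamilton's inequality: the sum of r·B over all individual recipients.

r to a full sibling = 0.5 (full sibs share both parents — two paths of length 2: r = 2·(1/2)^2 = 1/2).
r to a full niece or nephew = 1/4 (full aunt/uncle↔niece/nephew: two paths of length 3 through the shared grandparent pair: r = 2·(1/2)^3 = 1/4).
r to a double first cousin = 0.25 (double first cousins share both grandparent pairs — four paths of length 4: r = 4·(1/2)^4 = 1/4).
r to an offspring = 0.5 (one parent–offspring link: r = (1/2)^1 = 1/2).
Summing one r·B term per recipient: 4·0.5·0.202 + 4·0.25·0.247 + 1·0.25·0.356 + 1·0.5·0.11 = 0.795.

0.795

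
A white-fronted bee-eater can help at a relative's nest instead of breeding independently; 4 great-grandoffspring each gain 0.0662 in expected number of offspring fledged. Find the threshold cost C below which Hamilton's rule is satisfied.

0.0331

r to a great-grandoffspring = 1/8 (three parent–offspring links: r = (1/2)^3 = 1/8).
Hamilton's rule: n·r·B > C, so the trait is favored while C < n·r·B = 4·0.125·0.0662 = 0.0331.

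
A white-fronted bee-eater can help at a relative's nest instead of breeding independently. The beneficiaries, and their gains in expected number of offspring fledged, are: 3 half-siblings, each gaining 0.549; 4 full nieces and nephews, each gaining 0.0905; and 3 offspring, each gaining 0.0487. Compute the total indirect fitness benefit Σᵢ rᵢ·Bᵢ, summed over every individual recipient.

r to a half-sibling = 0.25 (half-sibs share one parent — one path of length 2: r = (1/2)^2 = 1/4).
r to a full niece or nephew = 1/4 (full aunt/uncle↔niece/nephew: two paths of length 3 through the shared grandparent pair: r = 2·(1/2)^3 = 1/4).
r to an offspring = 1/2 (one parent–offspring link: r = (1/2)^1 = 1/2).
Summing one r·B term per recipient: 3·0.25·0.549 + 4·0.25·0.0905 + 3·0.5·0.0487 = 0.5753.

0.5753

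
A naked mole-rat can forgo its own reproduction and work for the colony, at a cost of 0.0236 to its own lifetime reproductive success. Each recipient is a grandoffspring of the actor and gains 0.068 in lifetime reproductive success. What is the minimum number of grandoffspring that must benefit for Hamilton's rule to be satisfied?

2

r to a grandoffspring = 0.25 (two parent–offspring links: r = (1/2)^2 = 1/4).
Hamilton's rule: n·r·B > C  ⇒  n > C/(r·B) = 0.0236/(0.25·0.068) = 1.388.
The smallest integer exceeding 1.388 is 2.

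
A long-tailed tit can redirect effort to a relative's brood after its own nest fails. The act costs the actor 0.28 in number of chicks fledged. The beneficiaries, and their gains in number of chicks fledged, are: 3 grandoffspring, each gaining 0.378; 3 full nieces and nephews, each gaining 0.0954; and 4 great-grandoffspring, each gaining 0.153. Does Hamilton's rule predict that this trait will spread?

Hamilton's rule: the trait is favored when the sum of r·B over every recipient exceeds the actor's cost C.
r to a grandoffspring = 0.25 (two parent–offspring links: r = (1/2)^2 = 1/4).
r to a full niece or nephew = 1/4 (full aunt/uncle↔niece/nephew: two paths of length 3 through the shared grandparent pair: r = 2·(1/2)^3 = 1/4).
r to a great-grandoffspring = 0.125 (three parent–offspring links: r = (1/2)^3 = 1/8).
Summing one r·B term per recipient: 3·0.25·0.378 + 3·0.25·0.0954 + 4·0.125·0.153 = 0.43155.
0.43155 > 0.28: the indirect benefit exceeds the cost.

Yes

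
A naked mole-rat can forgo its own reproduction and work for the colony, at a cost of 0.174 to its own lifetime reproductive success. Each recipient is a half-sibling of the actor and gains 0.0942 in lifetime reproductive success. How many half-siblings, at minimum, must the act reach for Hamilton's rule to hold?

r to a half-sibling = 1/4 (half-sibs share one parent — one path of length 2: r = (1/2)^2 = 1/4).
Hamilton's rule: n·r·B > C  ⇒  n > C/(r·B) = 0.174/(0.25·0.0942) = 7.389.
The smallest integer exceeding 7.389 is 8.

8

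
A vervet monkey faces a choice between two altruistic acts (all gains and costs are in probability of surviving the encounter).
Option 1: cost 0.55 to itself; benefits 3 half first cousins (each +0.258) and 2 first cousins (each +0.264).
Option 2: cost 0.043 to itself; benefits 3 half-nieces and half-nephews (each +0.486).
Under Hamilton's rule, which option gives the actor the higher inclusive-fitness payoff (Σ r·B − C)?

Option 2

Option 1: r to a half first cousin = 0.0625.
Option 1: r to a first cousin = 0.125.
Option 1: Σ r·B − C = (3·0.0625·0.258 + 2·0.125·0.264) − 0.55 = -0.435625.
Option 2: r to a half-niece or half-nephew = 0.125.
Option 2: Σ r·B − C = (3·0.125·0.486) − 0.043 = 0.13925.
Option 2 has the higher net inclusive-fitness payoff.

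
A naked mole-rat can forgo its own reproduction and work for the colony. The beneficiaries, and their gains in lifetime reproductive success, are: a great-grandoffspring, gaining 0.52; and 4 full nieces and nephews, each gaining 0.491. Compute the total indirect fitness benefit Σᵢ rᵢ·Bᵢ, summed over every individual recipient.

r to a great-grandoffspring = 1/8 (three parent–offspring links: r = (1/2)^3 = 1/8).
r to a full niece or nephew = 0.25 (full aunt/uncle↔niece/nephew: two paths of length 3 through the shared grandparent pair: r = 2·(1/2)^3 = 1/4).
Summing one r·B term per recipient: 1·0.125·0.52 + 4·0.25·0.491 = 0.556.

0.556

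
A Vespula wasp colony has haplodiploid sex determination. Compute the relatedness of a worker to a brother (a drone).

0.25

Her haploid brother carries none of their father's genes and a random half of their mother's genome; that half matches the maternal half of her own genome with probability 1/2: r = 1/2 · 1/2 = 1/4.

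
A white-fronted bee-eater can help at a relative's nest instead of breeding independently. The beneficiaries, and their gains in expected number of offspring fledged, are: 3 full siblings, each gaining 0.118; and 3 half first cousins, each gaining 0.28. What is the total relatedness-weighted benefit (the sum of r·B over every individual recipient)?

0.2295

r to a full sibling = 0.5 (full sibs share both parents — two paths of length 2: r = 2·(1/2)^2 = 1/2).
r to a half first cousin = 1/16 (half first cousins share one grandparent — one path of length 4: r = (1/2)^4 = 1/16).
Summing one r·B term per recipient: 3·0.5·0.118 + 3·0.0625·0.28 = 0.2295.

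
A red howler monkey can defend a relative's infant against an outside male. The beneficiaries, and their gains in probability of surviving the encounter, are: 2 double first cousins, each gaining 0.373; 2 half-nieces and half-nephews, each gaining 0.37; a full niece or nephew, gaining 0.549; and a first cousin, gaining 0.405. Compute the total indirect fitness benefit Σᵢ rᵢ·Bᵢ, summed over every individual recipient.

0.466875

r to a double first cousin = 0.25 (double first cousins share both grandparent pairs — four paths of length 4: r = 4·(1/2)^4 = 1/4).
r to a half-niece or half-nephew = 0.125 (half-aunt/uncle↔niece/nephew: one path of length 3: r = (1/2)^3 = 1/8).
r to a full niece or nephew = 1/4 (full aunt/uncle↔niece/nephew: two paths of length 3 through the shared grandparent pair: r = 2·(1/2)^3 = 1/4).
r to a first cousin = 1/8 (first cousins share one grandparent pair — two paths of length 4: r = 2·(1/2)^4 = 1/8).
Summing one r·B term per recipient: 2·0.25·0.373 + 2·0.125·0.37 + 1·0.25·0.549 + 1·0.125·0.405 = 0.466875.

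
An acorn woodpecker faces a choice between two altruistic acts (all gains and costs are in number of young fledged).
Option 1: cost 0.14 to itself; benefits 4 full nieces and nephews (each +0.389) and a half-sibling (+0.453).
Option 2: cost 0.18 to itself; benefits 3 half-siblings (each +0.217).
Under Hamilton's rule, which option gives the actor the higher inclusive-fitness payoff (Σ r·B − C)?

Option 1: r to a full niece or nephew = 0.25.
Option 1: r to a half-sibling = 0.25.
Option 1: Σ r·B − C = (4·0.25·0.389 + 1·0.25·0.453) − 0.14 = 0.36225.
Option 2: r to a half-sibling = 0.25.
Option 2: Σ r·B − C = (3·0.25·0.217) − 0.18 = -0.01725.
Option 1 has the higher net inclusive-fitness payoff.

Option 1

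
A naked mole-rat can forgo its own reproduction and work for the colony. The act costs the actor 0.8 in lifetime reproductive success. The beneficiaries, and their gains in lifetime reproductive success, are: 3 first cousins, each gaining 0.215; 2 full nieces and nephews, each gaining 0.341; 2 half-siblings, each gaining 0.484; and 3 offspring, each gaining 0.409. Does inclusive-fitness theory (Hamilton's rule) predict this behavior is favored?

Hamilton's rule: the trait is favored when the sum of r·B over every recipient exceeds the actor's cost C.
r to a first cousin = 1/8 (first cousins share one grandparent pair — two paths of length 4: r = 2·(1/2)^4 = 1/8).
r to a full niece or nephew = 0.25 (full aunt/uncle↔niece/nephew: two paths of length 3 through the shared grandparent pair: r = 2·(1/2)^3 = 1/4).
r to a half-sibling = 1/4 (half-sibs share one parent — one path of length 2: r = (1/2)^2 = 1/4).
r to an offspring = 1/2 (one parent–offspring link: r = (1/2)^1 = 1/2).
Summing one r·B term per recipient: 3·0.125·0.215 + 2·0.25·0.341 + 2·0.25·0.484 + 3·0.5·0.409 = 1.106625.
1.106625 > 0.8: the indirect benefit exceeds the cost.

Yes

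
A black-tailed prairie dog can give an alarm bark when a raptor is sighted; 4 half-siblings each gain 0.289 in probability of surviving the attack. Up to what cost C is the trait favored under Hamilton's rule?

0.289

r to a half-sibling = 1/4 (half-sibs share one parent — one path of length 2: r = (1/2)^2 = 1/4).
Hamilton's rule: n·r·B > C, so the trait is favored while C < n·r·B = 4·0.25·0.289 = 0.289.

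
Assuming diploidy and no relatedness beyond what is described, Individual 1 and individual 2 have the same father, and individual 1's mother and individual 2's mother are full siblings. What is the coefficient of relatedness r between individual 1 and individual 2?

Independent pedigree routes through distinct common ancestors add.
Individual 1 and individual 2 are related in two ways: half-sibs through their shared father (r = 1/4) and first cousins through their mothers (r = 1/8).
r = 1/4 + 1/8 = 3/8 = 0.375.

0.375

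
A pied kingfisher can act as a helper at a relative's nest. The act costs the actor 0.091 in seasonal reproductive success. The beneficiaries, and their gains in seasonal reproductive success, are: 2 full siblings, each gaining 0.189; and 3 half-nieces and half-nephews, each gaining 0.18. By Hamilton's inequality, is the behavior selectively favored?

Hamilton's rule: the trait is favored when the sum of r·B over every recipient exceeds the actor's cost C.
r to a full sibling = 0.5 (full sibs share both parents — two paths of length 2: r = 2·(1/2)^2 = 1/2).
r to a half-niece or half-nephew = 1/8 (half-aunt/uncle↔niece/nephew: one path of length 3: r = (1/2)^3 = 1/8).
Summing one r·B term per recipient: 2·0.5·0.189 + 3·0.125·0.18 = 0.2565.
0.2565 > 0.091: the indirect benefit exceeds the cost.

Yes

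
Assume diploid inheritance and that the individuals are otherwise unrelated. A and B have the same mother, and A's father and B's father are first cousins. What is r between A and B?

Wright's path rule: contributions from independent ancestry routes add.
A and B are related in two ways: half-sibs through their shared mother (r = 1/4) and second cousins through their fathers (r = 1/32).
r = 1/4 + 1/32 = 9/32 = 0.28125.

0.28125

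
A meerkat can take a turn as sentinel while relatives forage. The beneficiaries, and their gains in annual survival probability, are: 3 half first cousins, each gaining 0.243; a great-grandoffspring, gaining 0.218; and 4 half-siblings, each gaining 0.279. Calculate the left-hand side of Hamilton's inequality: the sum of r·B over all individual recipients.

r to a half first cousin = 1/16 (half first cousins share one grandparent — one path of length 4: r = (1/2)^4 = 1/16).
r to a great-grandoffspring = 0.125 (three parent–offspring links: r = (1/2)^3 = 1/8).
r to a half-sibling = 0.25 (half-sibs share one parent — one path of length 2: r = (1/2)^2 = 1/4).
Summing one r·B term per recipient: 3·0.0625·0.243 + 1·0.125·0.218 + 4·0.25·0.279 = 0.3518125.

0.3518125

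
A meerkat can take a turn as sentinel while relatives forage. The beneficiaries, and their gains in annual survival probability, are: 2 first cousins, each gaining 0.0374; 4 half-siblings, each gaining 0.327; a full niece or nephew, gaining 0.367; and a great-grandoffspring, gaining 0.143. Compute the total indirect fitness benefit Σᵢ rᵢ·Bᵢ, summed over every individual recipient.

0.445975

r to a first cousin = 1/8 (first cousins share one grandparent pair — two paths of length 4: r = 2·(1/2)^4 = 1/8).
r to a half-sibling = 1/4 (half-sibs share one parent — one path of length 2: r = (1/2)^2 = 1/4).
r to a full niece or nephew = 1/4 (full aunt/uncle↔niece/nephew: two paths of length 3 through the shared grandparent pair: r = 2·(1/2)^3 = 1/4).
r to a great-grandoffspring = 0.125 (three parent–offspring links: r = (1/2)^3 = 1/8).
Summing one r·B term per recipient: 2·0.125·0.0374 + 4·0.25·0.327 + 1·0.25·0.367 + 1·0.125·0.143 = 0.445975.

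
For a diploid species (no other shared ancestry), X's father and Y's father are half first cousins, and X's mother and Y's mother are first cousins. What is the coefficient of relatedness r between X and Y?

Wright's path rule: contributions from independent ancestry routes add.
X and Y are related in two ways: half second cousins through their fathers (r = 1/64) and second cousins through their mothers (r = 1/32).
r = 1/64 + 1/32 = 0.046875.

0.046875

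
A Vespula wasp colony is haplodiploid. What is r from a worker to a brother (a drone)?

0.25

Her haploid brother carries none of their father's genes and a random half of their mother's genome; that half matches the maternal half of her own genome with probability 1/2: r = 1/2 · 1/2 = 1/4.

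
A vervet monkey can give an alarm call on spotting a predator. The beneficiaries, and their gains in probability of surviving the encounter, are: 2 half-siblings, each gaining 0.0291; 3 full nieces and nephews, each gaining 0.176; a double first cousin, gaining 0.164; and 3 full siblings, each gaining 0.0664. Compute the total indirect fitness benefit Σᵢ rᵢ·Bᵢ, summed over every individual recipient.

0.28715

r to a half-sibling = 0.25 (half-sibs share one parent — one path of length 2: r = (1/2)^2 = 1/4).
r to a full niece or nephew = 0.25 (full aunt/uncle↔niece/nephew: two paths of length 3 through the shared grandparent pair: r = 2·(1/2)^3 = 1/4).
r to a double first cousin = 0.25 (double first cousins share both grandparent pairs — four paths of length 4: r = 4·(1/2)^4 = 1/4).
r to a full sibling = 1/2 (full sibs share both parents — two paths of length 2: r = 2·(1/2)^2 = 1/2).
Summing one r·B term per recipient: 2·0.25·0.0291 + 3·0.25·0.176 + 1·0.25·0.164 + 3·0.5·0.0664 = 0.28715.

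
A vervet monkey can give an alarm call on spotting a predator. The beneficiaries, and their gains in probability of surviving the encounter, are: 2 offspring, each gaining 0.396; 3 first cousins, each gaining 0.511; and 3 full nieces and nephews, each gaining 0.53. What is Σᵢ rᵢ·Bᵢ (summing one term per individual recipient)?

0.985125

r to an offspring = 1/2 (one parent–offspring link: r = (1/2)^1 = 1/2).
r to a first cousin = 0.125 (first cousins share one grandparent pair — two paths of length 4: r = 2·(1/2)^4 = 1/8).
r to a full niece or nephew = 0.25 (full aunt/uncle↔niece/nephew: two paths of length 3 through the shared grandparent pair: r = 2·(1/2)^3 = 1/4).
Summing one r·B term per recipient: 2·0.5·0.396 + 3·0.125·0.511 + 3·0.25·0.53 = 0.985125.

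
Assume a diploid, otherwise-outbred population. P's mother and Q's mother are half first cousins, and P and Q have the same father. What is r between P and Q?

0.265625

With two independent routes of shared ancestry, r is the sum of the two contributions.
P and Q are related in two ways: half second cousins through their mothers (r = 1/64) and half-sibs through their shared father (r = 1/4).
r = 1/64 + 1/4 = 0.265625.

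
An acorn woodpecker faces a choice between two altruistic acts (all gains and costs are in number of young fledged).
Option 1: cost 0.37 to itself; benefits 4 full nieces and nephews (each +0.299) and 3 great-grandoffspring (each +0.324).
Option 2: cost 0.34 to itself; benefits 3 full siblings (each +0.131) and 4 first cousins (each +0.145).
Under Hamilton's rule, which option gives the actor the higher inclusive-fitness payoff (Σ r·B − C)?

Option 1

Option 1: r to a full niece or nephew = 0.25.
Option 1: r to a great-grandoffspring = 0.125.
Option 1: Σ r·B − C = (4·0.25·0.299 + 3·0.125·0.324) − 0.37 = 0.0505.
Option 2: r to a full sibling = 0.5.
Option 2: r to a first cousin = 0.125.
Option 2: Σ r·B − C = (3·0.5·0.131 + 4·0.125·0.145) − 0.34 = -0.071.
Option 1 has the higher net inclusive-fitness payoff.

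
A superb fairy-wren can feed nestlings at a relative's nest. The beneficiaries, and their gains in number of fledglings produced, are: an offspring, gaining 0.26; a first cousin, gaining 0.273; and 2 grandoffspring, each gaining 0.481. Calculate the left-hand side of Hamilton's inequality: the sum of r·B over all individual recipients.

r to an offspring = 0.5 (one parent–offspring link: r = (1/2)^1 = 1/2).
r to a first cousin = 0.125 (first cousins share one grandparent pair — two paths of length 4: r = 2·(1/2)^4 = 1/8).
r to a grandoffspring = 0.25 (two parent–offspring links: r = (1/2)^2 = 1/4).
Summing one r·B term per recipient: 1·0.5·0.26 + 1·0.125·0.273 + 2·0.25·0.481 = 0.404625.

0.404625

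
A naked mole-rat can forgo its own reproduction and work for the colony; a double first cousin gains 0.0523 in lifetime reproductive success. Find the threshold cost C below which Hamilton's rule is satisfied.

0.013075

r to a double first cousin = 1/4 (double first cousins share both grandparent pairs — four paths of length 4: r = 4·(1/2)^4 = 1/4).
Hamilton's rule: n·r·B > C, so the trait is favored while C < n·r·B = 1·0.25·0.0523 = 0.013075.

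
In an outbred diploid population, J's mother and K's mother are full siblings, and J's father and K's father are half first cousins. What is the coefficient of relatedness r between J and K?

0.140625

Independent pedigree routes through distinct common ancestors add.
J and K are related in two ways: first cousins through their mothers (r = 1/8) and half second cousins through their fathers (r = 1/64).
r = 1/8 + 1/64 = 0.140625.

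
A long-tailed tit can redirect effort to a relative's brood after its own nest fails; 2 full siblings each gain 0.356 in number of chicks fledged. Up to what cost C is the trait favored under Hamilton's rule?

r to a full sibling = 0.5 (full sibs share both parents — two paths of length 2: r = 2·(1/2)^2 = 1/2).
Hamilton's rule: n·r·B > C, so the trait is favored while C < n·r·B = 2·0.5·0.356 = 0.356.

0.356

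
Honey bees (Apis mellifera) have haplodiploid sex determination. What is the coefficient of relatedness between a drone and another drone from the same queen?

0.5

Haploid brothers each carry a random half of the queen's diploid genome, so on average they share half: r = 1/2.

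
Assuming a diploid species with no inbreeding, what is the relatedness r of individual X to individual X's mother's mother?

Each parent–offspring link contributes a factor of 1/2, and independent paths through distinct common ancestors add.
Two parent–offspring links: r = (1/2)^2 = 1/4.

0.25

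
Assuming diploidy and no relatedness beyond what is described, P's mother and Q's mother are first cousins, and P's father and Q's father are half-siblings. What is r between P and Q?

0.09375

Independent pedigree routes through distinct common ancestors add.
P and Q are related in two ways: second cousins through their mothers (r = 1/32) and half first cousins through their fathers (r = 1/16).
r = 1/32 + 1/16 = 3/32 = 0.09375.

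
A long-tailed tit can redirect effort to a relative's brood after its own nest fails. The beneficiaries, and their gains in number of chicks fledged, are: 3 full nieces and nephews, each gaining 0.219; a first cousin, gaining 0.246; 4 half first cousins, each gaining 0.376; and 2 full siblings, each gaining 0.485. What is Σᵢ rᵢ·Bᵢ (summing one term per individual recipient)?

0.774

r to a full niece or nephew = 0.25 (full aunt/uncle↔niece/nephew: two paths of length 3 through the shared grandparent pair: r = 2·(1/2)^3 = 1/4).
r to a first cousin = 1/8 (first cousins share one grandparent pair — two paths of length 4: r = 2·(1/2)^4 = 1/8).
r to a half first cousin = 0.0625 (half first cousins share one grandparent — one path of length 4: r = (1/2)^4 = 1/16).
r to a full sibling = 0.5 (full sibs share both parents — two paths of length 2: r = 2·(1/2)^2 = 1/2).
Summing one r·B term per recipient: 3·0.25·0.219 + 1·0.125·0.246 + 4·0.0625·0.376 + 2·0.5·0.485 = 0.774.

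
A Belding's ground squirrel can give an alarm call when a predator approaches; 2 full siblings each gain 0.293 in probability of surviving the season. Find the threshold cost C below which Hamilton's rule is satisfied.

0.293

r to a full sibling = 1/2 (full sibs share both parents — two paths of length 2: r = 2·(1/2)^2 = 1/2).
Hamilton's rule: n·r·B > C, so the trait is favored while C < n·r·B = 2·0.5·0.293 = 0.293.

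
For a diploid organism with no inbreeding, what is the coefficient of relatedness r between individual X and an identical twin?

Each parent–offspring link contributes a factor of 1/2, and independent paths through distinct common ancestors add.
Monozygotic twins share every allele identical by descent: r = 1.

1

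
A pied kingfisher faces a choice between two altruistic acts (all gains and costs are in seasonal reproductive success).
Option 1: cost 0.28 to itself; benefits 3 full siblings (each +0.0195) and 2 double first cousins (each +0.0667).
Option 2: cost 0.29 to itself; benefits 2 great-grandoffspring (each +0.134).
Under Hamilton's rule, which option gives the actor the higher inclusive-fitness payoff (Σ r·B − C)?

Option 1: r to a full sibling = 0.5.
Option 1: r to a double first cousin = 0.25.
Option 1: Σ r·B − C = (3·0.5·0.0195 + 2·0.25·0.0667) − 0.28 = -0.2174.
Option 2: r to a great-grandoffspring = 0.125.
Option 2: Σ r·B − C = (2·0.125·0.134) − 0.29 = -0.2565.
Option 1 has the higher net inclusive-fitness payoff.

Option 1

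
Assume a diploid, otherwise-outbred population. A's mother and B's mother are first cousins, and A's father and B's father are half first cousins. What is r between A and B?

0.046875

Relatedness sums over independent paths through distinct common ancestors.
A and B are related in two ways: second cousins through their mothers (r = 1/32) and half second cousins through their fathers (r = 1/64).
r = 1/32 + 1/64 = 3/64 = 0.046875.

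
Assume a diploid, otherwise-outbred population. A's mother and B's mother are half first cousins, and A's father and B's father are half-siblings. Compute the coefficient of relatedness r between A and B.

0.078125

With two independent routes of shared ancestry, r is the sum of the two contributions.
A and B are related in two ways: half second cousins through their mothers (r = 1/64) and half first cousins through their fathers (r = 1/16).
r = 1/64 + 1/16 = 5/64 = 0.078125.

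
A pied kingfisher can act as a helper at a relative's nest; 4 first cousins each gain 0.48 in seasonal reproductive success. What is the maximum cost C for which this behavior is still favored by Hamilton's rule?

0.24

r to a first cousin = 1/8 (first cousins share one grandparent pair — two paths of length 4: r = 2·(1/2)^4 = 1/8).
Hamilton's rule: n·r·B > C, so the trait is favored while C < n·r·B = 4·0.125·0.48 = 0.24.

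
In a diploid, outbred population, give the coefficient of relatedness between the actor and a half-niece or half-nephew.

0.125

Each parent–offspring link contributes a factor of 1/2, and independent paths through distinct common ancestors add.
Half-aunt/uncle↔niece/nephew: one path of length 3: r = (1/2)^3 = 1/8.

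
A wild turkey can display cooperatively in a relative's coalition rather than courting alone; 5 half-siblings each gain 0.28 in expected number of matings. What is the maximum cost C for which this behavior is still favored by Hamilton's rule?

0.35

r to a half-sibling = 0.25 (half-sibs share one parent — one path of length 2: r = (1/2)^2 = 1/4).
Hamilton's rule: n·r·B > C, so the trait is favored while C < n·r·B = 5·0.25·0.28 = 0.35.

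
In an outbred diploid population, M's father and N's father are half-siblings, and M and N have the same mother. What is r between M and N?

With two independent routes of shared ancestry, r is the sum of the two contributions.
M and N are related in two ways: half first cousins through their fathers (r = 1/16) and half-sibs through their shared mother (r = 1/4).
r = 1/16 + 1/4 = 5/16 = 0.3125.

0.3125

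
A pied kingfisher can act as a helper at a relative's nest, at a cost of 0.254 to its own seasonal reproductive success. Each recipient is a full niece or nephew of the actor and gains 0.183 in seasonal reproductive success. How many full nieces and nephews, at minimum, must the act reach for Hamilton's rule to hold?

6

r to a full niece or nephew = 0.25 (full aunt/uncle↔niece/nephew: two paths of length 3 through the shared grandparent pair: r = 2·(1/2)^3 = 1/4).
Hamilton's rule: n·r·B > C  ⇒  n > C/(r·B) = 0.254/(0.25·0.183) = 5.552.
The smallest integer exceeding 5.552 is 6.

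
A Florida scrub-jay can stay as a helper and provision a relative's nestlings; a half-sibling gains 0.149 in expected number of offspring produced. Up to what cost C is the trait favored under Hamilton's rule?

r to a half-sibling = 1/4 (half-sibs share one parent — one path of length 2: r = (1/2)^2 = 1/4).
Hamilton's rule: n·r·B > C, so the trait is favored while C < n·r·B = 1·0.25·0.149 = 0.03725.

0.03725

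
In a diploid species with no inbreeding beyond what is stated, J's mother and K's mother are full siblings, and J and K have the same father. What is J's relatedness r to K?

0.375

Wright's path rule: contributions from independent ancestry routes add.
J and K are related in two ways: first cousins through their mothers (r = 1/8) and half-sibs through their shared father (r = 1/4).
r = 1/8 + 1/4 = 0.375.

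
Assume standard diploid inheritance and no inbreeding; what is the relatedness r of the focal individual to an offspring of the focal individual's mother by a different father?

Each parent–offspring link contributes a factor of 1/2, and independent paths through distinct common ancestors add.
Half-sibs share one parent — one path of length 2: r = (1/2)^2 = 1/4.

0.25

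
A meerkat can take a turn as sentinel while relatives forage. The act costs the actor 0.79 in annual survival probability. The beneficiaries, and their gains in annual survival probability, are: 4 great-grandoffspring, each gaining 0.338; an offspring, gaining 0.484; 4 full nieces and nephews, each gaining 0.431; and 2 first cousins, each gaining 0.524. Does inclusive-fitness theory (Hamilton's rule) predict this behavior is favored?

Yes

Hamilton's rule: the trait is favored when the sum of r·B over every recipient exceeds the actor's cost C.
r to a great-grandoffspring = 1/8 (three parent–offspring links: r = (1/2)^3 = 1/8).
r to an offspring = 0.5 (one parent–offspring link: r = (1/2)^1 = 1/2).
r to a full niece or nephew = 1/4 (full aunt/uncle↔niece/nephew: two paths of length 3 through the shared grandparent pair: r = 2·(1/2)^3 = 1/4).
r to a first cousin = 0.125 (first cousins share one grandparent pair — two paths of length 4: r = 2·(1/2)^4 = 1/8).
Summing one r·B term per recipient: 4·0.125·0.338 + 1·0.5·0.484 + 4·0.25·0.431 + 2·0.125·0.524 = 0.973.
0.973 > 0.79: the indirect benefit exceeds the cost.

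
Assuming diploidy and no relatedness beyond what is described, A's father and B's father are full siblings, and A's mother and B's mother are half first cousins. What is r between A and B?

Wright's path rule: contributions from independent ancestry routes add.
A and B are related in two ways: first cousins through their fathers (r = 1/8) and half second cousins through their mothers (r = 1/64).
r = 1/8 + 1/64 = 0.140625.

0.140625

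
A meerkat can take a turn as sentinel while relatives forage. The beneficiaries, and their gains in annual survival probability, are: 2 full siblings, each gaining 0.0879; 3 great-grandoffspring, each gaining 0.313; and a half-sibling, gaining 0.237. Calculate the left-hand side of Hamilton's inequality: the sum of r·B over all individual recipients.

r to a full sibling = 1/2 (full sibs share both parents — two paths of length 2: r = 2·(1/2)^2 = 1/2).
r to a great-grandoffspring = 1/8 (three parent–offspring links: r = (1/2)^3 = 1/8).
r to a half-sibling = 0.25 (half-sibs share one parent — one path of length 2: r = (1/2)^2 = 1/4).
Summing one r·B term per recipient: 2·0.5·0.0879 + 3·0.125·0.313 + 1·0.25·0.237 = 0.264525.

0.264525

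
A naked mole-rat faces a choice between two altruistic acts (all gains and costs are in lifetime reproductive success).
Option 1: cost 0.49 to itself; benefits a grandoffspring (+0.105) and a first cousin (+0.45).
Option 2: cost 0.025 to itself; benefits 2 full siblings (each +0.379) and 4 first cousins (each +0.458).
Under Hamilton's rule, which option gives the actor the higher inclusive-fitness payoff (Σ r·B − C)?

Option 2

Option 1: r to a grandoffspring = 0.25.
Option 1: r to a first cousin = 0.125.
Option 1: Σ r·B − C = (1·0.25·0.105 + 1·0.125·0.45) − 0.49 = -0.4075.
Option 2: r to a full sibling = 0.5.
Option 2: r to a first cousin = 0.125.
Option 2: Σ r·B − C = (2·0.5·0.379 + 4·0.125·0.458) − 0.025 = 0.583.
Option 2 has the higher net inclusive-fitness payoff.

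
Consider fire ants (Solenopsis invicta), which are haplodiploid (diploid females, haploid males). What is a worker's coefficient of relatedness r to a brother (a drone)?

0.25

Her haploid brother carries none of their father's genes and a random half of their mother's genome; that half matches the maternal half of her own genome with probability 1/2: r = 1/2 · 1/2 = 1/4.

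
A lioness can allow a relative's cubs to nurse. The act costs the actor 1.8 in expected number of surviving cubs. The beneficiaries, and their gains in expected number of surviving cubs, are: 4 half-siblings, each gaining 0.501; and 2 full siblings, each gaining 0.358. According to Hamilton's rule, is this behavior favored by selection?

No

Hamilton's rule: the trait is favored when the sum of r·B over every recipient exceeds the actor's cost C.
r to a half-sibling = 1/4 (half-sibs share one parent — one path of length 2: r = (1/2)^2 = 1/4).
r to a full sibling = 1/2 (full sibs share both parents — two paths of length 2: r = 2·(1/2)^2 = 1/2).
Summing one r·B term per recipient: 4·0.25·0.501 + 2·0.5·0.358 = 0.859.
0.859 < 1.8: the indirect benefit is less than the cost.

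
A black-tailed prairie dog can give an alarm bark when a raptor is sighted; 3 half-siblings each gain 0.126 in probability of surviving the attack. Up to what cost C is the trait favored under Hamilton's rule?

0.0945

r to a half-sibling = 0.25 (half-sibs share one parent — one path of length 2: r = (1/2)^2 = 1/4).
Hamilton's rule: n·r·B > C, so the trait is favored while C < n·r·B = 3·0.25·0.126 = 0.0945.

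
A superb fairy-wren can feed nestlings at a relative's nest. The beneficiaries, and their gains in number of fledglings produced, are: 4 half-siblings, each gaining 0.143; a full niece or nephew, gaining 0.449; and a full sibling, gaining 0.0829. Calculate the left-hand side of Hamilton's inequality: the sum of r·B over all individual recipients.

0.2967

r to a half-sibling = 1/4 (half-sibs share one parent — one path of length 2: r = (1/2)^2 = 1/4).
r to a full niece or nephew = 0.25 (full aunt/uncle↔niece/nephew: two paths of length 3 through the shared grandparent pair: r = 2·(1/2)^3 = 1/4).
r to a full sibling = 1/2 (full sibs share both parents — two paths of length 2: r = 2·(1/2)^2 = 1/2).
Summing one r·B term per recipient: 4·0.25·0.143 + 1·0.25·0.449 + 1·0.5·0.0829 = 0.2967.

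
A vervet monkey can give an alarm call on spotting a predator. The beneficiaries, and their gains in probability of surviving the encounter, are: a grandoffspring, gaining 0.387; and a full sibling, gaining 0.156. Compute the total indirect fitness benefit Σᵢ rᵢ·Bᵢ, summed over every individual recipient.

0.17475

r to a grandoffspring = 0.25 (two parent–offspring links: r = (1/2)^2 = 1/4).
r to a full sibling = 1/2 (full sibs share both parents — two paths of length 2: r = 2·(1/2)^2 = 1/2).
Summing one r·B term per recipient: 1·0.25·0.387 + 1·0.5·0.156 = 0.17475.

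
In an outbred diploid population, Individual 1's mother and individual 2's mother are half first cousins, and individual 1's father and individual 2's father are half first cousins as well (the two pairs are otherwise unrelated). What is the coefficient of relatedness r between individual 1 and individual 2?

Independent pedigree routes through distinct common ancestors add.
Individual 1 and individual 2 are related in two ways: half second cousins through their mothers (r = 1/64) and half second cousins through their fathers (r = 1/64).
r = 1/64 + 1/64 = 1/32 = 0.03125.

0.03125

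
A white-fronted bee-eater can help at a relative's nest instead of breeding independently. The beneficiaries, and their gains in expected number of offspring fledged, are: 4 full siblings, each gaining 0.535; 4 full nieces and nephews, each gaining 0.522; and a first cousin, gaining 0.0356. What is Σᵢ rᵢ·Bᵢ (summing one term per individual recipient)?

1.59645

r to a full sibling = 1/2 (full sibs share both parents — two paths of length 2: r = 2·(1/2)^2 = 1/2).
r to a full niece or nephew = 1/4 (full aunt/uncle↔niece/nephew: two paths of length 3 through the shared grandparent pair: r = 2·(1/2)^3 = 1/4).
r to a first cousin = 1/8 (first cousins share one grandparent pair — two paths of length 4: r = 2·(1/2)^4 = 1/8).
Summing one r·B term per recipient: 4·0.5·0.535 + 4·0.25·0.522 + 1·0.125·0.0356 = 1.59645.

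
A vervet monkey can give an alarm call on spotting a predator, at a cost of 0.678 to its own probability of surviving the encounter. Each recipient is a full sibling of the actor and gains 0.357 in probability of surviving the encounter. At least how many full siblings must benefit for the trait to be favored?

r to a full sibling = 1/2 (full sibs share both parents — two paths of length 2: r = 2·(1/2)^2 = 1/2).
Hamilton's rule: n·r·B > C  ⇒  n > C/(r·B) = 0.678/(0.5·0.357) = 3.798.
The smallest integer exceeding 3.798 is 4.

4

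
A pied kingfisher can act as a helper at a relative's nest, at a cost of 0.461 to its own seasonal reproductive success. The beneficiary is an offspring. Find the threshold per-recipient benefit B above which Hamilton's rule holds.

0.922

r to an offspring = 1/2 (one parent–offspring link: r = (1/2)^1 = 1/2).
Hamilton's rule with n recipients of equal r: n·r·B > C, so B > C/(n·r) = 0.461/(1·0.5) = 0.922.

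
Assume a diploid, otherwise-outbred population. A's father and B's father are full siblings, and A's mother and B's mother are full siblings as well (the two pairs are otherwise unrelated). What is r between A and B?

Wright's path rule: contributions from independent ancestry routes add.
A and B are related in two ways: first cousins through their fathers (r = 1/8) and first cousins through their mothers (r = 1/8) — i.e. double first cousins.
r = 1/8 + 1/8 = 0.25.

0.25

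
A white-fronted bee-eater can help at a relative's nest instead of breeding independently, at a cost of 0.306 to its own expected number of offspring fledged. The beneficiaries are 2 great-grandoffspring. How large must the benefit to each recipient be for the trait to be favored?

1.224

r to a great-grandoffspring = 1/8 (three parent–offspring links: r = (1/2)^3 = 1/8).
Hamilton's rule with n recipients of equal r: n·r·B > C, so B > C/(n·r) = 0.306/(2·0.125) = 1.224.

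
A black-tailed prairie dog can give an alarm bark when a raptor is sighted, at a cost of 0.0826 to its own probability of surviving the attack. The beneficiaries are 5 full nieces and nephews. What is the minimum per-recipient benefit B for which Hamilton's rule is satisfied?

r to a full niece or nephew = 1/4 (full aunt/uncle↔niece/nephew: two paths of length 3 through the shared grandparent pair: r = 2·(1/2)^3 = 1/4).
Hamilton's rule with n recipients of equal r: n·r·B > C, so B > C/(n·r) = 0.0826/(5·0.25) = 0.0661.

0.0661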